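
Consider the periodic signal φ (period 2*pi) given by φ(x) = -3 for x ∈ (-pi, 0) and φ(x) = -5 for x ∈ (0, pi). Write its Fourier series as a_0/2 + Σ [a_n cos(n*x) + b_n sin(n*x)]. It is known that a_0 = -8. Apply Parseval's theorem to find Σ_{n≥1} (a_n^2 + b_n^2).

Parseval: a_0^2/2 + Σ_{n≥1} (a_n^2+b_n^2) = 1/pi ∫_{-pi}^{pi} φ(x)^2 dx = 34.
Subtract a_0^2/2 = 32: Σ (a_n^2+b_n^2) = 2.

2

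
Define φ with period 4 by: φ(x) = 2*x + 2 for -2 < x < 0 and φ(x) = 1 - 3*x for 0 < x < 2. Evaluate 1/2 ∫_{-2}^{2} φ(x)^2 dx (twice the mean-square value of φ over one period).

1/2 ∫_{-2}^{2} φ(x)^2 dx = 1/2 · (50/3) = 25/3.

25/3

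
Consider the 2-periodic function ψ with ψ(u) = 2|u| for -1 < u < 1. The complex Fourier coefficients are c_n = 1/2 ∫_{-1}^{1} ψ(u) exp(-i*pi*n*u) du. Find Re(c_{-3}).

-4/(9*pi**2)

Since ψ is real-valued, Re(c_{-3}) = 1/2 ∫_{-1}^{1} ψ(u) cos(-3*pi*u) du = a_{3}/2.
ψ is even and cos(-3*pi*u) is even, so the integrand is even: ∫_{-1}^{1} ψ(u) cos(-3*pi*u) du = 2∫_0^{1} ψ(u) cos(-3*pi*u) du.
Integrating by parts (boundary term plus one more integral), an antiderivative of (2*u) cos(-3*pi*u) is 2*u*sin(3*pi*u)/(3*pi) + 2*cos(3*pi*u)/(9*pi**2); evaluating from 0 to 1: ∫_{0}^{1} (2*u) cos(-3*pi*u) du = (-2/(9*pi**2)) - (2/(9*pi**2)) = -4/(9*pi**2).
So ∫_{-1}^{1} ψ(u) cos(-3*pi*u) du = -8/(9*pi**2).
Hence Re(c_{-3}) = (1/2)·(-8/(9*pi**2)) = -4/(9*pi**2).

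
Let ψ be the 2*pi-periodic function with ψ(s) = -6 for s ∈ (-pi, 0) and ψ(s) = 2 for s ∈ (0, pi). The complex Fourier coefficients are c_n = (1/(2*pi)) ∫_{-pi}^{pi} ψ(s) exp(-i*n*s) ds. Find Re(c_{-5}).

Since ψ is real-valued, Re(c_{-5}) = (1/(2*pi)) ∫_{-pi}^{pi} ψ(s) cos(-5*s) ds = a_{5}/2.
Split the integral at the breakpoints.
Directly, an antiderivative of (-6) cos(-5*s) is -6*sin(5*s)/5; evaluating from -pi to 0: ∫_{-pi}^{0} (-6) cos(-5*s) ds = (0) - (0) = 0.
Directly, an antiderivative of (2) cos(-5*s) is 2*sin(5*s)/5; evaluating from 0 to pi: ∫_{0}^{pi} (2) cos(-5*s) ds = (0) - (0) = 0.
So ∫_{-pi}^{pi} ψ(s) cos(-5*s) ds = 0.
Hence Re(c_{-5}) = (1/(2*pi))·(0) = 0.

0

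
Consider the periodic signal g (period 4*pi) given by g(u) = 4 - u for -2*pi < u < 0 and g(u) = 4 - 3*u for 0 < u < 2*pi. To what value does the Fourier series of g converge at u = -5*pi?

u = -5*pi differs from u = -pi by -1 full period(s), and the series is 4*pi-periodic.
g is continuous at u = -pi with value pi + 4, so the series converges to pi + 4 there.

pi + 4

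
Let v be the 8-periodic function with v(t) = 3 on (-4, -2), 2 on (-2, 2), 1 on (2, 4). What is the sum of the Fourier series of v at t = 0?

v is continuous at t = 0 with value 2, so the series converges to 2 there.

2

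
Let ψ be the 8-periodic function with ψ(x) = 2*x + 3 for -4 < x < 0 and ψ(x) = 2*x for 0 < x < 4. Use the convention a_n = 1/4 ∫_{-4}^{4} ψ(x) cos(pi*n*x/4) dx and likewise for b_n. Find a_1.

a_1 = 1/4 ∫_{-4}^{4} ψ(x) cos(pi*x/4) dx.
Split the integral at the breakpoints.
Integrating by parts (boundary term plus one more integral), an antiderivative of (2*x + 3) cos(pi*x/4) is 8*x*sin(pi*x/4)/pi + 12*sin(pi*x/4)/pi + 32*cos(pi*x/4)/pi**2; evaluating from -4 to 0: ∫_{-4}^{0} (2*x + 3) cos(pi*x/4) dx = (32/pi**2) - (-32/pi**2) = 64/pi**2.
Integrating by parts (boundary term plus one more integral), an antiderivative of (2*x) cos(pi*x/4) is 8*x*sin(pi*x/4)/pi + 32*cos(pi*x/4)/pi**2; evaluating from 0 to 4: ∫_{0}^{4} (2*x) cos(pi*x/4) dx = (-32/pi**2) - (32/pi**2) = -64/pi**2.
Summing the pieces and multiplying by (1/4) gives a_1 = 0.

0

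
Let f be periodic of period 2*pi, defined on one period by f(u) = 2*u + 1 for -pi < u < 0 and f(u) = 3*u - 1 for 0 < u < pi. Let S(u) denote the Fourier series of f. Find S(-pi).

pi/2

At u = -pi the one-sided limits are f(-pi^-) = -1 + 3*pi and f(-pi^+) = 1 - 2*pi.
By Dirichlet's theorem the series converges to their average, [(-1 + 3*pi) + (1 - 2*pi)]/2 = pi/2.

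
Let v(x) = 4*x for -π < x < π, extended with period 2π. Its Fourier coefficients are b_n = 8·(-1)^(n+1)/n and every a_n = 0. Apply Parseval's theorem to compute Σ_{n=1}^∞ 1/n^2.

pi**2/6

Parseval: Σ b_n^2 = (1/π) ∫_{-π}^{π} v(x)^2 dx = 32*pi**2/3.
Σ b_n^2 = Σ 64/n^2, so Σ 1/n^2 = (32*pi**2/3)/64 = pi**2/6.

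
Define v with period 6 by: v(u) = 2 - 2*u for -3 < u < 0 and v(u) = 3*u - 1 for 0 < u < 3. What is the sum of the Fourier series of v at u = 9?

8

u = 9 differs from u = 3 by 1 full period(s), and the series is 6-periodic.
v is continuous at u = 3 with value 8, so the series converges to 8 there.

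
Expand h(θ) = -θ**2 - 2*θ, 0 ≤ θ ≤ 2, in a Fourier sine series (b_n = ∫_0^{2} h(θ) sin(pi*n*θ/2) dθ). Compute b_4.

4/pi

b_4 = ∫_0^{2} (-θ**2 - 2*θ) sin(2*pi*θ) dθ.
Integrating by parts twice (tabular method), an antiderivative of (-θ**2 - 2*θ) sin(2*pi*θ) is θ**2*cos(2*pi*θ)/(2*pi) - θ*sin(2*pi*θ)/(2*pi**2) + θ*cos(2*pi*θ)/pi - sin(2*pi*θ)/(2*pi**2) - cos(2*pi*θ)/(4*pi**3); evaluating from 0 to 2: ∫_{0}^{2} (-θ**2 - 2*θ) sin(2*pi*θ) dθ = (-1/(4*pi**3) + 4/pi) - (-1/(4*pi**3)) = 4/pi.
Hence b_4 = 4/pi.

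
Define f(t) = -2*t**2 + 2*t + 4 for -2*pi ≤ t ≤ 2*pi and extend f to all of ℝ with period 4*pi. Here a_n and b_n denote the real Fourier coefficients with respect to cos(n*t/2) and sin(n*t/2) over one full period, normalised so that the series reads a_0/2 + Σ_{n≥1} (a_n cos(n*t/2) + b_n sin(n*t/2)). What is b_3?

b_3 = (1/(2*pi)) ∫_{-2*pi}^{2*pi} f(t) sin(3*t/2) dt.
Integrating by parts twice (tabular method), an antiderivative of (-2*t**2 + 2*t + 4) sin(3*t/2) is 4*t**2*cos(3*t/2)/3 - 16*t*sin(3*t/2)/9 - 4*t*cos(3*t/2)/3 + 8*sin(3*t/2)/9 - 104*cos(3*t/2)/27; evaluating from -2*pi to 2*pi: ∫_{-2*pi}^{2*pi} (-2*t**2 + 2*t + 4) sin(3*t/2) dt = (-16*pi**2/3 + 104/27 + 8*pi/3) - (-16*pi**2/3 - 8*pi/3 + 104/27) = 16*pi/3.
Hence b_3 = (1/(2*pi))·(16*pi/3) = 8/3.

8/3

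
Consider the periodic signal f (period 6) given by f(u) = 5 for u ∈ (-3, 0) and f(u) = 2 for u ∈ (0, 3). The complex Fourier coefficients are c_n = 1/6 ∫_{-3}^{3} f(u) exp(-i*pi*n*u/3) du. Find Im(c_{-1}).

-3/pi

Since f is real-valued, Im(c_{-1}) = -1/6 ∫_{-3}^{3} f(u) sin(-pi*u/3) du = b_{1}/2.
Split the integral at the breakpoints.
Directly, an antiderivative of (5) sin(-pi*u/3) is 15*cos(pi*u/3)/pi; evaluating from -3 to 0: ∫_{-3}^{0} (5) sin(-pi*u/3) du = (15/pi) - (-15/pi) = 30/pi.
Directly, an antiderivative of (2) sin(-pi*u/3) is 6*cos(pi*u/3)/pi; evaluating from 0 to 3: ∫_{0}^{3} (2) sin(-pi*u/3) du = (-6/pi) - (6/pi) = -12/pi.
So ∫_{-3}^{3} f(u) sin(-pi*u/3) du = 18/pi.
Hence Im(c_{-1}) = (-1/6)·(18/pi) = -3/pi.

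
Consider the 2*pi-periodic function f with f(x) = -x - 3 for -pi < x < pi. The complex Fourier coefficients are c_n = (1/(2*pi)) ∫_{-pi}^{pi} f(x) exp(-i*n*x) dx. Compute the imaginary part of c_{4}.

Since f is real-valued, Im(c_{4}) = -(1/(2*pi)) ∫_{-pi}^{pi} f(x) sin(4*x) dx = -b_{4}/2.
Integrating by parts (boundary term plus one more integral), an antiderivative of (-x - 3) sin(4*x) is x*cos(4*x)/4 - sin(4*x)/16 + 3*cos(4*x)/4; evaluating from -pi to pi: ∫_{-pi}^{pi} (-x - 3) sin(4*x) dx = (3/4 + pi/4) - (3/4 - pi/4) = pi/2.
Hence Im(c_{4}) = (-1/(2*pi))·(pi/2) = -1/4.

-1/4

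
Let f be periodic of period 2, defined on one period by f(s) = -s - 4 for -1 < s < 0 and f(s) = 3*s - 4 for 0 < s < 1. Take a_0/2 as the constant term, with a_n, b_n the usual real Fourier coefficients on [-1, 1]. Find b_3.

2/(3*pi)

b_3 = ∫_{-1}^{1} f(s) sin(3*pi*s) ds.
Split the integral at the breakpoints.
Integrating by parts (boundary term plus one more integral), an antiderivative of (-s - 4) sin(3*pi*s) is s*cos(3*pi*s)/(3*pi) - sin(3*pi*s)/(9*pi**2) + 4*cos(3*pi*s)/(3*pi); evaluating from -1 to 0: ∫_{-1}^{0} (-s - 4) sin(3*pi*s) ds = (4/(3*pi)) - (-1/pi) = 7/(3*pi).
Integrating by parts (boundary term plus one more integral), an antiderivative of (3*s - 4) sin(3*pi*s) is -s*cos(3*pi*s)/pi + sin(3*pi*s)/(3*pi**2) + 4*cos(3*pi*s)/(3*pi); evaluating from 0 to 1: ∫_{0}^{1} (3*s - 4) sin(3*pi*s) ds = (-1/(3*pi)) - (4/(3*pi)) = -5/(3*pi).
Summing the pieces gives b_3 = 2/(3*pi).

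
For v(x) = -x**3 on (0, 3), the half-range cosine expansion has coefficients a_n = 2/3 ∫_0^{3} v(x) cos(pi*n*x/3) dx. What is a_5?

162*(-4 + 25*pi**2)/(625*pi**4)

a_5 = 2/3 ∫_0^{3} (-x**3) cos(5*pi*x/3) dx.
Integrating by parts three times (tabular method), an antiderivative of (-x**3) cos(5*pi*x/3) is -3*x**3*sin(5*pi*x/3)/(5*pi) - 27*x**2*cos(5*pi*x/3)/(25*pi**2) + 162*x*sin(5*pi*x/3)/(125*pi**3) + 486*cos(5*pi*x/3)/(625*pi**4); evaluating from 0 to 3: ∫_{0}^{3} (-x**3) cos(5*pi*x/3) dx = (243*(-2 + 25*pi**2)/(625*pi**4)) - (486/(625*pi**4)) = 243*(-4 + 25*pi**2)/(625*pi**4).
Hence a_5 = (2/3)·(243*(-4 + 25*pi**2)/(625*pi**4)) = 162*(-4 + 25*pi**2)/(625*pi**4).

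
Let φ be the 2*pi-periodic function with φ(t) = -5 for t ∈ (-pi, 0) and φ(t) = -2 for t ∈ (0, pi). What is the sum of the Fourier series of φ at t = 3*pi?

-7/2

t = 3*pi differs from t = -pi by 2 full period(s), and the series is 2*pi-periodic.
At t = -pi the one-sided limits are φ(-pi^-) = -2 and φ(-pi^+) = -5.
By Dirichlet's theorem the series converges to their average, [(-2) + (-5)]/2 = -7/2.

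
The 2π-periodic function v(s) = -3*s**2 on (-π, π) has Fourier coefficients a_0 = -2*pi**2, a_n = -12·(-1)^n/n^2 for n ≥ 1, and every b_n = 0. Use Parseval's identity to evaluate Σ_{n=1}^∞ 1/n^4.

Parseval: a_0^2/2 + Σ a_n^2 = (1/π) ∫_{-π}^{π} v(s)^2 ds = 18*pi**4/5.
Subtract a_0^2/2 = 2*pi**4: Σ a_n^2 = 8*pi**4/5.
Since a_n^2 = 144/n^4, Σ 1/n^4 = pi**4/90.

pi**4/90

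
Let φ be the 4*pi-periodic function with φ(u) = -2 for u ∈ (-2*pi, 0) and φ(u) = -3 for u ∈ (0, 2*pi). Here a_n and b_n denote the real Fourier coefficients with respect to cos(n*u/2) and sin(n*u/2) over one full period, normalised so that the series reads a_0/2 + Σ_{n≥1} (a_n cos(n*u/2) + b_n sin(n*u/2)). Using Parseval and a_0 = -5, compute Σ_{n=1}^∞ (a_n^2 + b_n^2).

Parseval: a_0^2/2 + Σ_{n≥1} (a_n^2+b_n^2) = (1/(2*pi)) ∫_{-2*pi}^{2*pi} φ(u)^2 du = 13.
Subtract a_0^2/2 = 25/2: Σ (a_n^2+b_n^2) = 1/2.

1/2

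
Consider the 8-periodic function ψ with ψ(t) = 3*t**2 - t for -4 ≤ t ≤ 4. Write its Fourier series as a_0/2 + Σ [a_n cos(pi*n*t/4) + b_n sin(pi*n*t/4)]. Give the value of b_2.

4/pi

b_2 = 1/4 ∫_{-4}^{4} ψ(t) sin(pi*t/2) dt.
Integrating by parts twice (tabular method), an antiderivative of (3*t**2 - t) sin(pi*t/2) is -6*t**2*cos(pi*t/2)/pi + 24*t*sin(pi*t/2)/pi**2 + 2*t*cos(pi*t/2)/pi - 4*sin(pi*t/2)/pi**2 + 48*cos(pi*t/2)/pi**3; evaluating from -4 to 4: ∫_{-4}^{4} (3*t**2 - t) sin(pi*t/2) dt = (-88/pi + 48/pi**3) - (-104/pi + 48/pi**3) = 16/pi.
Hence b_2 = (1/4)·(16/pi) = 4/pi.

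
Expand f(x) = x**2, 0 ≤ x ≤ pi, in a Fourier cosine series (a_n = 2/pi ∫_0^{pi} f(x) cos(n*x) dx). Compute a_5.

-4/25

a_5 = 2/pi ∫_0^{pi} (x**2) cos(5*x) dx.
Integrating by parts twice (tabular method), an antiderivative of (x**2) cos(5*x) is x**2*sin(5*x)/5 + 2*x*cos(5*x)/25 - 2*sin(5*x)/125; evaluating from 0 to pi: ∫_{0}^{pi} (x**2) cos(5*x) dx = (-2*pi/25) - (0) = -2*pi/25.
Hence a_5 = (2/pi)·(-2*pi/25) = -4/25.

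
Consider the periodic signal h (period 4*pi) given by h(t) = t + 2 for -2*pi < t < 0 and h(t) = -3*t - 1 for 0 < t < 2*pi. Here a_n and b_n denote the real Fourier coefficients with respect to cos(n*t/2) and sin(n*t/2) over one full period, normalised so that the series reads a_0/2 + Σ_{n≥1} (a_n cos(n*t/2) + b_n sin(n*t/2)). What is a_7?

16/(49*pi)

a_7 = (1/(2*pi)) ∫_{-2*pi}^{2*pi} h(t) cos(7*t/2) dt.
Split the integral at the breakpoints.
Integrating by parts (boundary term plus one more integral), an antiderivative of (t + 2) cos(7*t/2) is 2*t*sin(7*t/2)/7 + 4*sin(7*t/2)/7 + 4*cos(7*t/2)/49; evaluating from -2*pi to 0: ∫_{-2*pi}^{0} (t + 2) cos(7*t/2) dt = (4/49) - (-4/49) = 8/49.
Integrating by parts (boundary term plus one more integral), an antiderivative of (-3*t - 1) cos(7*t/2) is -6*t*sin(7*t/2)/7 - 2*sin(7*t/2)/7 - 12*cos(7*t/2)/49; evaluating from 0 to 2*pi: ∫_{0}^{2*pi} (-3*t - 1) cos(7*t/2) dt = (12/49) - (-12/49) = 24/49.
Summing the pieces and multiplying by (1/(2*pi)) gives a_7 = 16/(49*pi).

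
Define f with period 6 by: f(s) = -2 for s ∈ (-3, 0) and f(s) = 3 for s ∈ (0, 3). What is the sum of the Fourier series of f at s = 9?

1/2

s = 9 differs from s = -3 by 2 full period(s), and the series is 6-periodic.
At s = -3 the one-sided limits are f(-3^-) = 3 and f(-3^+) = -2.
By Dirichlet's theorem the series converges to their average, [(3) + (-2)]/2 = 1/2.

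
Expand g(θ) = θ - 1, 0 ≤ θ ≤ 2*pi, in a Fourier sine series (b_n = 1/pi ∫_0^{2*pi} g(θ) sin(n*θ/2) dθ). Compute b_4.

-1

b_4 = 1/pi ∫_0^{2*pi} (θ - 1) sin(2*θ) dθ.
Integrating by parts (boundary term plus one more integral), an antiderivative of (θ - 1) sin(2*θ) is -θ*cos(2*θ)/2 + sin(2*θ)/4 + cos(2*θ)/2; evaluating from 0 to 2*pi: ∫_{0}^{2*pi} (θ - 1) sin(2*θ) dθ = (1/2 - pi) - (1/2) = -pi.
Hence b_4 = (1/pi)·(-pi) = -1.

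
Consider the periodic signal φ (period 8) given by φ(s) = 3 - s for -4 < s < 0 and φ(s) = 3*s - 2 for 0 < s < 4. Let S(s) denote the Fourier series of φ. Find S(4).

s = 4 differs from s = -4 by 1 full period(s), and the series is 8-periodic.
At s = -4 the one-sided limits are φ(-4^-) = 10 and φ(-4^+) = 7.
By Dirichlet's theorem the series converges to their average, [(10) + (7)]/2 = 17/2.

17/2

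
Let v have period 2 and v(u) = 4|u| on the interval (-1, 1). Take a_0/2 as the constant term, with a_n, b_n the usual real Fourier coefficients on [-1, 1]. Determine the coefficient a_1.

-16/pi**2

a_1 = ∫_{-1}^{1} v(u) cos(pi*u) du.
v is even and cos(pi*u) is even, so the integrand is even and a_1 = 2 ∫_0^{1} v(u) cos(pi*u) du.
Integrating by parts (boundary term plus one more integral), an antiderivative of (4*u) cos(pi*u) is 4*u*sin(pi*u)/pi + 4*cos(pi*u)/pi**2; evaluating from 0 to 1: ∫_{0}^{1} (4*u) cos(pi*u) du = (-4/pi**2) - (4/pi**2) = -8/pi**2.
Hence a_1 = 2·(-8/pi**2) = -16/pi**2.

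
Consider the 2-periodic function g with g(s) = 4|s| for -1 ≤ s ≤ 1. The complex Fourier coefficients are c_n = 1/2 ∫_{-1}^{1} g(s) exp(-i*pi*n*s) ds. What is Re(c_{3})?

-8/(9*pi**2)

Since g is real-valued, Re(c_{3}) = 1/2 ∫_{-1}^{1} g(s) cos(3*pi*s) ds = a_{3}/2.
g is even and cos(3*pi*s) is even, so the integrand is even: ∫_{-1}^{1} g(s) cos(3*pi*s) ds = 2∫_0^{1} g(s) cos(3*pi*s) ds.
Integrating by parts (boundary term plus one more integral), an antiderivative of (4*s) cos(3*pi*s) is 4*s*sin(3*pi*s)/(3*pi) + 4*cos(3*pi*s)/(9*pi**2); evaluating from 0 to 1: ∫_{0}^{1} (4*s) cos(3*pi*s) ds = (-4/(9*pi**2)) - (4/(9*pi**2)) = -8/(9*pi**2).
So ∫_{-1}^{1} g(s) cos(3*pi*s) ds = -16/(9*pi**2).
Hence Re(c_{3}) = (1/2)·(-16/(9*pi**2)) = -8/(9*pi**2).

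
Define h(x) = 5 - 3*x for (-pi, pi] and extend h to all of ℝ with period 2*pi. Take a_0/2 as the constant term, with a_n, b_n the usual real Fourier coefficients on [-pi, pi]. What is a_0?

a_0 = 1/pi ∫_{-pi}^{pi} h(x) dx = 1/pi · (10*pi) = 10.

10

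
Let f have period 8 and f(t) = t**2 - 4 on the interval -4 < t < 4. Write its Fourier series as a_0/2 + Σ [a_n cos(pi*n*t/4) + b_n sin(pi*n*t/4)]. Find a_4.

a_4 = 1/4 ∫_{-4}^{4} f(t) cos(pi*t) dt.
f is even and cos(pi*t) is even, so the integrand is even and a_4 = 1/2 ∫_0^{4} f(t) cos(pi*t) dt.
Integrating by parts twice (tabular method), an antiderivative of (t**2 - 4) cos(pi*t) is t**2*sin(pi*t)/pi + 2*t*cos(pi*t)/pi**2 - 4*sin(pi*t)/pi - 2*sin(pi*t)/pi**3; evaluating from 0 to 4: ∫_{0}^{4} (t**2 - 4) cos(pi*t) dt = (8/pi**2) - (0) = 8/pi**2.
Hence a_4 = (1/2)·(8/pi**2) = 4/pi**2.

4/pi**2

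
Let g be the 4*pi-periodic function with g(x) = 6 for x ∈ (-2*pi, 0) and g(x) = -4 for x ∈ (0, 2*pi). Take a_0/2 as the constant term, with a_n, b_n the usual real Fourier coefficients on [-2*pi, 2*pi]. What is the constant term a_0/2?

1

a_0 = (1/(2*pi)) ∫_{-2*pi}^{2*pi} g(x) dx = (1/(2*pi)) · (4*pi) = 2.
So the constant term a_0/2 = 1.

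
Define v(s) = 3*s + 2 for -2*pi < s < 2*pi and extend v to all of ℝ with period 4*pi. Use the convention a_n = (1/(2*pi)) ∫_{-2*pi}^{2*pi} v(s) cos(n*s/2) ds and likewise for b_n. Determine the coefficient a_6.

0

a_6 = (1/(2*pi)) ∫_{-2*pi}^{2*pi} v(s) cos(3*s) ds.
Integrating by parts (boundary term plus one more integral), an antiderivative of (3*s + 2) cos(3*s) is s*sin(3*s) + 2*sin(3*s)/3 + cos(3*s)/3; evaluating from -2*pi to 2*pi: ∫_{-2*pi}^{2*pi} (3*s + 2) cos(3*s) ds = (1/3) - (1/3) = 0.
Hence a_6 = (1/(2*pi))·(0) = 0.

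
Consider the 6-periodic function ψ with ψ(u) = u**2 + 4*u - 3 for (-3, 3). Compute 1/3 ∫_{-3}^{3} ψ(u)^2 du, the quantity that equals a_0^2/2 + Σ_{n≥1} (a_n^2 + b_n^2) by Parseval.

1/3 ∫_{-3}^{3} ψ(u)^2 du = 1/3 · (1656/5) = 552/5.

552/5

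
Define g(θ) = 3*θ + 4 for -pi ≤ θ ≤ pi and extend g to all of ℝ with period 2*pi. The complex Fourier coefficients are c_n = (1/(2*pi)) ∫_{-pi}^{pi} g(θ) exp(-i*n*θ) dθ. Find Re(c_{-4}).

0

Since g is real-valued, Re(c_{-4}) = (1/(2*pi)) ∫_{-pi}^{pi} g(θ) cos(-4*θ) dθ = a_{4}/2.
Integrating by parts (boundary term plus one more integral), an antiderivative of (3*θ + 4) cos(-4*θ) is 3*θ*sin(4*θ)/4 + sin(4*θ) + 3*cos(4*θ)/16; evaluating from -pi to pi: ∫_{-pi}^{pi} (3*θ + 4) cos(-4*θ) dθ = (3/16) - (3/16) = 0.
Hence Re(c_{-4}) = (1/(2*pi))·(0) = 0.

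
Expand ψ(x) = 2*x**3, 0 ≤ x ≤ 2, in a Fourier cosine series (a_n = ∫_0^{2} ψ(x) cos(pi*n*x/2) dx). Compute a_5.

96*(4 - 25*pi**2)/(625*pi**4)

a_5 = ∫_0^{2} (2*x**3) cos(5*pi*x/2) dx.
Integrating by parts three times (tabular method), an antiderivative of (2*x**3) cos(5*pi*x/2) is 4*x**3*sin(5*pi*x/2)/(5*pi) + 24*x**2*cos(5*pi*x/2)/(25*pi**2) - 96*x*sin(5*pi*x/2)/(125*pi**3) - 192*cos(5*pi*x/2)/(625*pi**4); evaluating from 0 to 2: ∫_{0}^{2} (2*x**3) cos(5*pi*x/2) dx = (96*(2 - 25*pi**2)/(625*pi**4)) - (-192/(625*pi**4)) = 96*(4 - 25*pi**2)/(625*pi**4).
Hence a_5 = 96*(4 - 25*pi**2)/(625*pi**4).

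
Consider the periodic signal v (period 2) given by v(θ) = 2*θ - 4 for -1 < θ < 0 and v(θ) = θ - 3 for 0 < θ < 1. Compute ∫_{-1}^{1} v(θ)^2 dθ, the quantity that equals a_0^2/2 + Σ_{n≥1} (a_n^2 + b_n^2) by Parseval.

∫_{-1}^{1} v(θ)^2 dθ = 95/3.

95/3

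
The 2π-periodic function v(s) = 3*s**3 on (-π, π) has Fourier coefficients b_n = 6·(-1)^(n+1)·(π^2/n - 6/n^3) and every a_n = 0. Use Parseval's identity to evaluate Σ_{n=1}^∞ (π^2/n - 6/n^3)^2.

Parseval: Σ b_n^2 = (1/π) ∫_{-π}^{π} v(s)^2 ds = 18*pi**6/7.
b_n^2 = 36·(π^2/n - 6/n^3)^2, so the sum equals (18*pi**6/7)/36 = pi**6/14.

pi**6/14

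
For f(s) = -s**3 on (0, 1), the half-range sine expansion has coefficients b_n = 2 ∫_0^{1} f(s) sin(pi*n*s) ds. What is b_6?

b_6 = 2 ∫_0^{1} (-s**3) sin(6*pi*s) ds.
Integrating by parts three times (tabular method), an antiderivative of (-s**3) sin(6*pi*s) is s**3*cos(6*pi*s)/(6*pi) - s**2*sin(6*pi*s)/(12*pi**2) - s*cos(6*pi*s)/(36*pi**3) + sin(6*pi*s)/(216*pi**4); evaluating from 0 to 1: ∫_{0}^{1} (-s**3) sin(6*pi*s) ds = ((-1 + 6*pi**2)/(36*pi**3)) - (0) = (-1 + 6*pi**2)/(36*pi**3).
Hence b_6 = 2·((-1 + 6*pi**2)/(36*pi**3)) = (-1 + 6*pi**2)/(18*pi**3).

(-1 + 6*pi**2)/(18*pi**3)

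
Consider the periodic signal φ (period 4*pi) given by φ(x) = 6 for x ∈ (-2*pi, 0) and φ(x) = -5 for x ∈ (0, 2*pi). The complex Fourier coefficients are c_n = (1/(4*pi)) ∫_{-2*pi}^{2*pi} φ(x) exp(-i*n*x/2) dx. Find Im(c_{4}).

Since φ is real-valued, Im(c_{4}) = -(1/(4*pi)) ∫_{-2*pi}^{2*pi} φ(x) sin(2*x) dx = -b_{4}/2.
Split the integral at the breakpoints.
Directly, an antiderivative of (6) sin(2*x) is -3*cos(2*x); evaluating from -2*pi to 0: ∫_{-2*pi}^{0} (6) sin(2*x) dx = (-3) - (-3) = 0.
Directly, an antiderivative of (-5) sin(2*x) is 5*cos(2*x)/2; evaluating from 0 to 2*pi: ∫_{0}^{2*pi} (-5) sin(2*x) dx = (5/2) - (5/2) = 0.
So ∫_{-2*pi}^{2*pi} φ(x) sin(2*x) dx = 0.
Hence Im(c_{4}) = (-1/(4*pi))·(0) = 0.

0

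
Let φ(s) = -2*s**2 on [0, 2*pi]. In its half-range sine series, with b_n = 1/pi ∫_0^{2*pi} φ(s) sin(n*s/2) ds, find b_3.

b_3 = 1/pi ∫_0^{2*pi} (-2*s**2) sin(3*s/2) ds.
Integrating by parts twice (tabular method), an antiderivative of (-2*s**2) sin(3*s/2) is 4*s**2*cos(3*s/2)/3 - 16*s*sin(3*s/2)/9 - 32*cos(3*s/2)/27; evaluating from 0 to 2*pi: ∫_{0}^{2*pi} (-2*s**2) sin(3*s/2) ds = (32/27 - 16*pi**2/3) - (-32/27) = 64/27 - 16*pi**2/3.
Hence b_3 = (1/pi)·(64/27 - 16*pi**2/3) = 16*(4 - 9*pi**2)/(27*pi).

16*(4 - 9*pi**2)/(27*pi)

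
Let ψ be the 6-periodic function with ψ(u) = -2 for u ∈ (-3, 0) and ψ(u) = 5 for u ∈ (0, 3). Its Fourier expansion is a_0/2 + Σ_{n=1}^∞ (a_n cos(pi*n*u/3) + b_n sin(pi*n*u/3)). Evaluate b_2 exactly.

0

b_2 = 1/3 ∫_{-3}^{3} ψ(u) sin(2*pi*u/3) du.
Split the integral at the breakpoints.
Directly, an antiderivative of (-2) sin(2*pi*u/3) is 3*cos(2*pi*u/3)/pi; evaluating from -3 to 0: ∫_{-3}^{0} (-2) sin(2*pi*u/3) du = (3/pi) - (3/pi) = 0.
Directly, an antiderivative of (5) sin(2*pi*u/3) is -15*cos(2*pi*u/3)/(2*pi); evaluating from 0 to 3: ∫_{0}^{3} (5) sin(2*pi*u/3) du = (-15/(2*pi)) - (-15/(2*pi)) = 0.
Summing the pieces and multiplying by (1/3) gives b_2 = 0.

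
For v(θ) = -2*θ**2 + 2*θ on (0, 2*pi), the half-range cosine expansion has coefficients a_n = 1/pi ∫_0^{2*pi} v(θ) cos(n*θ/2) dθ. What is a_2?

a_2 = 1/pi ∫_0^{2*pi} (-2*θ**2 + 2*θ) cos(θ) dθ.
Integrating by parts twice (tabular method), an antiderivative of (-2*θ**2 + 2*θ) cos(θ) is -2*θ**2*sin(θ) + 2*θ*sin(θ) - 4*θ*cos(θ) + 4*sin(θ) + 2*cos(θ); evaluating from 0 to 2*pi: ∫_{0}^{2*pi} (-2*θ**2 + 2*θ) cos(θ) dθ = (2 - 8*pi) - (2) = -8*pi.
Hence a_2 = (1/pi)·(-8*pi) = -8.

-8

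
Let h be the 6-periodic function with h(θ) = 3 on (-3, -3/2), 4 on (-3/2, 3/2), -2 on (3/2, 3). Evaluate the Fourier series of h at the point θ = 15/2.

θ = 15/2 differs from θ = 3/2 by 1 full period(s), and the series is 6-periodic.
At θ = 3/2 the one-sided limits are h(3/2^-) = 4 and h(3/2^+) = -2.
By Dirichlet's theorem the series converges to their average, [(4) + (-2)]/2 = 1.

1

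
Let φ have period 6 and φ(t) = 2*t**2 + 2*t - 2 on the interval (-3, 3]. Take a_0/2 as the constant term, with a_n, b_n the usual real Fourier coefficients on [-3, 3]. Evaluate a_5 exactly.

-72/(25*pi**2)

a_5 = 1/3 ∫_{-3}^{3} φ(t) cos(5*pi*t/3) dt.
Integrating by parts twice (tabular method), an antiderivative of (2*t**2 + 2*t - 2) cos(5*pi*t/3) is 6*t**2*sin(5*pi*t/3)/(5*pi) + 6*t*sin(5*pi*t/3)/(5*pi) + 36*t*cos(5*pi*t/3)/(25*pi**2) - 6*sin(5*pi*t/3)/(5*pi) - 108*sin(5*pi*t/3)/(125*pi**3) + 18*cos(5*pi*t/3)/(25*pi**2); evaluating from -3 to 3: ∫_{-3}^{3} (2*t**2 + 2*t - 2) cos(5*pi*t/3) dt = (-126/(25*pi**2)) - (18/(5*pi**2)) = -216/(25*pi**2).
Hence a_5 = (1/3)·(-216/(25*pi**2)) = -72/(25*pi**2).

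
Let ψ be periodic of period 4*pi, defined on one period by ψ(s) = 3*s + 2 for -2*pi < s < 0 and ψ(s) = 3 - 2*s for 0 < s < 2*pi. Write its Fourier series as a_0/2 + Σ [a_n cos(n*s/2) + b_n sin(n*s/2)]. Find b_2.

b_2 = (1/(2*pi)) ∫_{-2*pi}^{2*pi} ψ(s) sin(s) ds.
Split the integral at the breakpoints.
Integrating by parts (boundary term plus one more integral), an antiderivative of (3*s + 2) sin(s) is -3*s*cos(s) + 3*sin(s) - 2*cos(s); evaluating from -2*pi to 0: ∫_{-2*pi}^{0} (3*s + 2) sin(s) ds = (-2) - (-2 + 6*pi) = -6*pi.
Integrating by parts (boundary term plus one more integral), an antiderivative of (3 - 2*s) sin(s) is 2*s*cos(s) - 2*sin(s) - 3*cos(s); evaluating from 0 to 2*pi: ∫_{0}^{2*pi} (3 - 2*s) sin(s) ds = (-3 + 4*pi) - (-3) = 4*pi.
Summing the pieces and multiplying by (1/(2*pi)) gives b_2 = -1.

-1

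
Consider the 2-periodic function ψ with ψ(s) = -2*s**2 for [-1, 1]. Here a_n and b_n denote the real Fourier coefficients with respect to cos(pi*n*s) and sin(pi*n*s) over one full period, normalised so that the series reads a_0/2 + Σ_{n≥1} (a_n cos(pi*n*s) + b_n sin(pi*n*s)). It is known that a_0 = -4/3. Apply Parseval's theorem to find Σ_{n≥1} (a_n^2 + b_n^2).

Parseval: a_0^2/2 + Σ_{n≥1} (a_n^2+b_n^2) = ∫_{-1}^{1} ψ(s)^2 ds = 8/5.
Subtract a_0^2/2 = 8/9: Σ (a_n^2+b_n^2) = 32/45.

32/45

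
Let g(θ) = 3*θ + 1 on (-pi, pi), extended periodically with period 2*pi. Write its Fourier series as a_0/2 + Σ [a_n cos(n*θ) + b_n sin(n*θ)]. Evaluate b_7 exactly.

6/7

b_7 = 1/pi ∫_{-pi}^{pi} g(θ) sin(7*θ) dθ.
Integrating by parts (boundary term plus one more integral), an antiderivative of (3*θ + 1) sin(7*θ) is -3*θ*cos(7*θ)/7 + 3*sin(7*θ)/49 - cos(7*θ)/7; evaluating from -pi to pi: ∫_{-pi}^{pi} (3*θ + 1) sin(7*θ) dθ = (1/7 + 3*pi/7) - (1/7 - 3*pi/7) = 6*pi/7.
Hence b_7 = (1/pi)·(6*pi/7) = 6/7.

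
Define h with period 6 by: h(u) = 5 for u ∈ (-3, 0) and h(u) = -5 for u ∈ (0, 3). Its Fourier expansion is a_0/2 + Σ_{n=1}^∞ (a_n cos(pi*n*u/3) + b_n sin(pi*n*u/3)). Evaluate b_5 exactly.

b_5 = 1/3 ∫_{-3}^{3} h(u) sin(5*pi*u/3) du.
h is odd and sin(5*pi*u/3) is odd, so the integrand is even and b_5 = 2/3 ∫_0^{3} h(u) sin(5*pi*u/3) du.
Directly, an antiderivative of (-5) sin(5*pi*u/3) is 3*cos(5*pi*u/3)/pi; evaluating from 0 to 3: ∫_{0}^{3} (-5) sin(5*pi*u/3) du = (-3/pi) - (3/pi) = -6/pi.
Hence b_5 = (2/3)·(-6/pi) = -4/pi.

-4/pi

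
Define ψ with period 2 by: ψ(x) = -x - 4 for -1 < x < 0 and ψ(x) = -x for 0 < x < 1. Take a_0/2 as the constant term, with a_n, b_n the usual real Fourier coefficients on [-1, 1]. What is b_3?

b_3 = ∫_{-1}^{1} ψ(x) sin(3*pi*x) dx.
Split the integral at the breakpoints.
Integrating by parts (boundary term plus one more integral), an antiderivative of (-x - 4) sin(3*pi*x) is x*cos(3*pi*x)/(3*pi) - sin(3*pi*x)/(9*pi**2) + 4*cos(3*pi*x)/(3*pi); evaluating from -1 to 0: ∫_{-1}^{0} (-x - 4) sin(3*pi*x) dx = (4/(3*pi)) - (-1/pi) = 7/(3*pi).
Integrating by parts (boundary term plus one more integral), an antiderivative of (-x) sin(3*pi*x) is x*cos(3*pi*x)/(3*pi) - sin(3*pi*x)/(9*pi**2); evaluating from 0 to 1: ∫_{0}^{1} (-x) sin(3*pi*x) dx = (-1/(3*pi)) - (0) = -1/(3*pi).
Summing the pieces gives b_3 = 2/pi.

2/pi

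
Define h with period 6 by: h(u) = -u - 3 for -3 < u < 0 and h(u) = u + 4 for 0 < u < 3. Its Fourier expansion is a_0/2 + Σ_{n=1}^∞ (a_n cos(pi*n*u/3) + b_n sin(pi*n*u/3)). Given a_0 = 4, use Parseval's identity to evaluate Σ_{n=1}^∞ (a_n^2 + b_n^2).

26

Parseval: a_0^2/2 + Σ_{n≥1} (a_n^2+b_n^2) = 1/3 ∫_{-3}^{3} h(u)^2 du = 34.
Subtract a_0^2/2 = 8: Σ (a_n^2+b_n^2) = 26.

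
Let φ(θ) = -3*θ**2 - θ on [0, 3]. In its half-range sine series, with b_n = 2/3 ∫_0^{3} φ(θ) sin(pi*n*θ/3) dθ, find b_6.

b_6 = 2/3 ∫_0^{3} (-3*θ**2 - θ) sin(2*pi*θ) dθ.
Integrating by parts twice (tabular method), an antiderivative of (-3*θ**2 - θ) sin(2*pi*θ) is 3*θ**2*cos(2*pi*θ)/(2*pi) - 3*θ*sin(2*pi*θ)/(2*pi**2) + θ*cos(2*pi*θ)/(2*pi) - sin(2*pi*θ)/(4*pi**2) - 3*cos(2*pi*θ)/(4*pi**3); evaluating from 0 to 3: ∫_{0}^{3} (-3*θ**2 - θ) sin(2*pi*θ) dθ = (-3/(4*pi**3) + 15/pi) - (-3/(4*pi**3)) = 15/pi.
Hence b_6 = (2/3)·(15/pi) = 10/pi.

10/pi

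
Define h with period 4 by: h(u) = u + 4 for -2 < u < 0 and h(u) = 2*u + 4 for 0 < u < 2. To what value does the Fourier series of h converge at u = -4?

4

u = -4 differs from u = 0 by -1 full period(s), and the series is 4-periodic.
h is continuous at u = 0 with value 4, so the series converges to 4 there.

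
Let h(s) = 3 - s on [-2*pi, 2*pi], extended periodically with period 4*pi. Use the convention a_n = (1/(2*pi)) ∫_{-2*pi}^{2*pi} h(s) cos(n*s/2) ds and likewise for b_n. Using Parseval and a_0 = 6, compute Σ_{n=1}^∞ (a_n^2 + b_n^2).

Parseval: a_0^2/2 + Σ_{n≥1} (a_n^2+b_n^2) = (1/(2*pi)) ∫_{-2*pi}^{2*pi} h(s)^2 ds = 18 + 8*pi**2/3.
Subtract a_0^2/2 = 18: Σ (a_n^2+b_n^2) = 8*pi**2/3.

8*pi**2/3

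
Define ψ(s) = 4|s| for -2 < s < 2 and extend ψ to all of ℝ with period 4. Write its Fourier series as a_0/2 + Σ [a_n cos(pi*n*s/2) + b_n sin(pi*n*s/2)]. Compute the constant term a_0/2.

4

a_0 = 1/2 ∫_{-2}^{2} ψ(s) ds = 1/2 · (16) = 8.
So the constant term a_0/2 = 4.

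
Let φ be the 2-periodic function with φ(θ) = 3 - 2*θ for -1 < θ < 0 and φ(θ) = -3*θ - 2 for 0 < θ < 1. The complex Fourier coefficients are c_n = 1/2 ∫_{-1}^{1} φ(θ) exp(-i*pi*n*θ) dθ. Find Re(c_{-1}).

pi**(-2)

Since φ is real-valued, Re(c_{-1}) = 1/2 ∫_{-1}^{1} φ(θ) cos(-pi*θ) dθ = a_{1}/2.
Split the integral at the breakpoints.
Integrating by parts (boundary term plus one more integral), an antiderivative of (3 - 2*θ) cos(-pi*θ) is -2*θ*sin(pi*θ)/pi + 3*sin(pi*θ)/pi - 2*cos(pi*θ)/pi**2; evaluating from -1 to 0: ∫_{-1}^{0} (3 - 2*θ) cos(-pi*θ) dθ = (-2/pi**2) - (2/pi**2) = -4/pi**2.
Integrating by parts (boundary term plus one more integral), an antiderivative of (-3*θ - 2) cos(-pi*θ) is -3*θ*sin(pi*θ)/pi - 2*sin(pi*θ)/pi - 3*cos(pi*θ)/pi**2; evaluating from 0 to 1: ∫_{0}^{1} (-3*θ - 2) cos(-pi*θ) dθ = (3/pi**2) - (-3/pi**2) = 6/pi**2.
So ∫_{-1}^{1} φ(θ) cos(-pi*θ) dθ = 2/pi**2.
Hence Re(c_{-1}) = (1/2)·(2/pi**2) = pi**(-2).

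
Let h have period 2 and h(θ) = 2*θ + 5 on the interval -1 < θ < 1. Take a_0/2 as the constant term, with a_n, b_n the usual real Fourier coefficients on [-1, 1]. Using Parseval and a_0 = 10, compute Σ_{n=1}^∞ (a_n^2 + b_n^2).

8/3

Parseval: a_0^2/2 + Σ_{n≥1} (a_n^2+b_n^2) = ∫_{-1}^{1} h(θ)^2 dθ = 158/3.
Subtract a_0^2/2 = 50: Σ (a_n^2+b_n^2) = 8/3.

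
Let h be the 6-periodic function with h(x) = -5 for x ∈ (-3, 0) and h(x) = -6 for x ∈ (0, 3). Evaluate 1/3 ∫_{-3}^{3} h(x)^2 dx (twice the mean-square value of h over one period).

1/3 ∫_{-3}^{3} h(x)^2 dx = 1/3 · (183) = 61.

61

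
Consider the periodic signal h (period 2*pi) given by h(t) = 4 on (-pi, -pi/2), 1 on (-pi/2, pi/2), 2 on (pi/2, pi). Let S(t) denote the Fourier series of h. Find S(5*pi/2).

3/2

t = 5*pi/2 differs from t = pi/2 by 1 full period(s), and the series is 2*pi-periodic.
At t = pi/2 the one-sided limits are h(pi/2^-) = 1 and h(pi/2^+) = 2.
By Dirichlet's theorem the series converges to their average, [(1) + (2)]/2 = 3/2.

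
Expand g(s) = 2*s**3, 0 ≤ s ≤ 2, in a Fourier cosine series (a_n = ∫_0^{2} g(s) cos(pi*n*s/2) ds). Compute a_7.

96*(4 - 49*pi**2)/(2401*pi**4)

a_7 = ∫_0^{2} (2*s**3) cos(7*pi*s/2) ds.
Integrating by parts three times (tabular method), an antiderivative of (2*s**3) cos(7*pi*s/2) is 4*s**3*sin(7*pi*s/2)/(7*pi) + 24*s**2*cos(7*pi*s/2)/(49*pi**2) - 96*s*sin(7*pi*s/2)/(343*pi**3) - 192*cos(7*pi*s/2)/(2401*pi**4); evaluating from 0 to 2: ∫_{0}^{2} (2*s**3) cos(7*pi*s/2) ds = (96*(2 - 49*pi**2)/(2401*pi**4)) - (-192/(2401*pi**4)) = 96*(4 - 49*pi**2)/(2401*pi**4).
Hence a_7 = 96*(4 - 49*pi**2)/(2401*pi**4).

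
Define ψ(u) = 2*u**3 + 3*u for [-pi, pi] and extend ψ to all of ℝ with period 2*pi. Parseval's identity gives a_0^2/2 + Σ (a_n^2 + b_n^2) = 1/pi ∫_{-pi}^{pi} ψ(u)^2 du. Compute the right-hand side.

2*pi**2*(105 + 84*pi**2 + 20*pi**4)/35

1/pi ∫_{-pi}^{pi} ψ(u)^2 du = 1/pi · (2*pi**3*(105 + 84*pi**2 + 20*pi**4)/35) = 2*pi**2*(105 + 84*pi**2 + 20*pi**4)/35.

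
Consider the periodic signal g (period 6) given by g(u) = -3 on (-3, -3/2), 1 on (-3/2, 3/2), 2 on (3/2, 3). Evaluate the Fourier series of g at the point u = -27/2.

u = -27/2 differs from u = -3/2 by -2 full period(s), and the series is 6-periodic.
At u = -3/2 the one-sided limits are g(-3/2^-) = -3 and g(-3/2^+) = 1.
By Dirichlet's theorem the series converges to their average, [(-3) + (1)]/2 = -1.

-1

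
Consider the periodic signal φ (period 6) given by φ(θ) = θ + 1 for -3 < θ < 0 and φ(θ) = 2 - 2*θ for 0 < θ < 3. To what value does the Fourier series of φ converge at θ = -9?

θ = -9 differs from θ = 3 by -2 full period(s), and the series is 6-periodic.
At θ = 3 the one-sided limits are φ(3^-) = -4 and φ(3^+) = -2.
By Dirichlet's theorem the series converges to their average, [(-4) + (-2)]/2 = -3.

-3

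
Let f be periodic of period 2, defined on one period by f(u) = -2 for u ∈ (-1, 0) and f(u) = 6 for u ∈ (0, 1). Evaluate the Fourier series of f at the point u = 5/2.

6

u = 5/2 differs from u = 1/2 by 1 full period(s), and the series is 2-periodic.
f is continuous at u = 1/2 with value 6, so the series converges to 6 there.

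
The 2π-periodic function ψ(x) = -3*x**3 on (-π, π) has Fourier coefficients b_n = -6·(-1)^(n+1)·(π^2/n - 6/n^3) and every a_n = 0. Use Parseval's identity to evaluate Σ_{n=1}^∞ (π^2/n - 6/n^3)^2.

pi**6/14

Parseval: Σ b_n^2 = (1/π) ∫_{-π}^{π} ψ(x)^2 dx = 18*pi**6/7.
b_n^2 = 36·(π^2/n - 6/n^3)^2, so the sum equals (18*pi**6/7)/36 = pi**6/14.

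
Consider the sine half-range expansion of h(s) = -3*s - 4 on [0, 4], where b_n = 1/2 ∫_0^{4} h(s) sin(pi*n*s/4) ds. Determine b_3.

-40/(3*pi)

b_3 = 1/2 ∫_0^{4} (-3*s - 4) sin(3*pi*s/4) ds.
Integrating by parts (boundary term plus one more integral), an antiderivative of (-3*s - 4) sin(3*pi*s/4) is 4*s*cos(3*pi*s/4)/pi - 16*sin(3*pi*s/4)/(3*pi**2) + 16*cos(3*pi*s/4)/(3*pi); evaluating from 0 to 4: ∫_{0}^{4} (-3*s - 4) sin(3*pi*s/4) ds = (-64/(3*pi)) - (16/(3*pi)) = -80/(3*pi).
Hence b_3 = (1/2)·(-80/(3*pi)) = -40/(3*pi).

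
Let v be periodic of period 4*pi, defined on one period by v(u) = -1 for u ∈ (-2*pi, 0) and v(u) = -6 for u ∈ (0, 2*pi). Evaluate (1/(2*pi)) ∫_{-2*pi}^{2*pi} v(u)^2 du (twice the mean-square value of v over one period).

37

(1/(2*pi)) ∫_{-2*pi}^{2*pi} v(u)^2 du = (1/(2*pi)) · (74*pi) = 37.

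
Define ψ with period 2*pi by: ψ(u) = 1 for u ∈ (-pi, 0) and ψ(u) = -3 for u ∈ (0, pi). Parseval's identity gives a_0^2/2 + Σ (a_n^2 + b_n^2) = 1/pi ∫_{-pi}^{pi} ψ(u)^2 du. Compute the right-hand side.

1/pi ∫_{-pi}^{pi} ψ(u)^2 du = 1/pi · (10*pi) = 10.

10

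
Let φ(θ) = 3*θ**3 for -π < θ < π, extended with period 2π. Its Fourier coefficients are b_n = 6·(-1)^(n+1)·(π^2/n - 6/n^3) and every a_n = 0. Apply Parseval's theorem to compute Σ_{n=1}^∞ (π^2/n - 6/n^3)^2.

Parseval: Σ b_n^2 = (1/π) ∫_{-π}^{π} φ(θ)^2 dθ = 18*pi**6/7.
b_n^2 = 36·(π^2/n - 6/n^3)^2, so the sum equals (18*pi**6/7)/36 = pi**6/14.

pi**6/14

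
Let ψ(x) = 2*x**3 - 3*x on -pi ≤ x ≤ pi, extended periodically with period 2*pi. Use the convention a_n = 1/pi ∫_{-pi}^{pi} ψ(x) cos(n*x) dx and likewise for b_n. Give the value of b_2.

6 - 2*pi**2

b_2 = 1/pi ∫_{-pi}^{pi} ψ(x) sin(2*x) dx.
ψ is odd and sin(2*x) is odd, so the integrand is even and b_2 = 2/pi ∫_0^{pi} ψ(x) sin(2*x) dx.
Integrating by parts three times (tabular method), an antiderivative of (2*x**3 - 3*x) sin(2*x) is -x**3*cos(2*x) + 3*x**2*sin(2*x)/2 + 3*x*cos(2*x) - 3*sin(2*x)/2; evaluating from 0 to pi: ∫_{0}^{pi} (2*x**3 - 3*x) sin(2*x) dx = (pi*(3 - pi**2)) - (0) = pi*(3 - pi**2).
Hence b_2 = (2/pi)·(pi*(3 - pi**2)) = 6 - 2*pi**2.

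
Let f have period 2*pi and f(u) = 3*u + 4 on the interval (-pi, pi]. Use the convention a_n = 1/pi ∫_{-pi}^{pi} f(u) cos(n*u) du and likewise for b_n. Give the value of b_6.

b_6 = 1/pi ∫_{-pi}^{pi} f(u) sin(6*u) du.
Integrating by parts (boundary term plus one more integral), an antiderivative of (3*u + 4) sin(6*u) is -u*cos(6*u)/2 + sin(6*u)/12 - 2*cos(6*u)/3; evaluating from -pi to pi: ∫_{-pi}^{pi} (3*u + 4) sin(6*u) du = (-pi/2 - 2/3) - (-2/3 + pi/2) = -pi.
Hence b_6 = (1/pi)·(-pi) = -1.

-1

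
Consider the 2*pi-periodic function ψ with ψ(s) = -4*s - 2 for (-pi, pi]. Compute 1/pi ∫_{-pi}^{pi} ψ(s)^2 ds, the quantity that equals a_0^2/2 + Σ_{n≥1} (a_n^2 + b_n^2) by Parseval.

1/pi ∫_{-pi}^{pi} ψ(s)^2 ds = 1/pi · (8*pi + 32*pi**3/3) = 8 + 32*pi**2/3.

8 + 32*pi**2/3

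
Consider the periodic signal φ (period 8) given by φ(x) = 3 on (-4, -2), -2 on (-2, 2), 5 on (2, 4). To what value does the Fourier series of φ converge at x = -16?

-2

x = -16 differs from x = 0 by -2 full period(s), and the series is 8-periodic.
φ is continuous at x = 0 with value -2, so the series converges to -2 there.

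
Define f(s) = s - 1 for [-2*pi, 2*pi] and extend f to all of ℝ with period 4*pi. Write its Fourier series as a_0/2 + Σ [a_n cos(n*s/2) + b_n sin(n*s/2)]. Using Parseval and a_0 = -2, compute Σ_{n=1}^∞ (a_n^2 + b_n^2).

Parseval: a_0^2/2 + Σ_{n≥1} (a_n^2+b_n^2) = (1/(2*pi)) ∫_{-2*pi}^{2*pi} f(s)^2 ds = 2 + 8*pi**2/3.
Subtract a_0^2/2 = 2: Σ (a_n^2+b_n^2) = 8*pi**2/3.

8*pi**2/3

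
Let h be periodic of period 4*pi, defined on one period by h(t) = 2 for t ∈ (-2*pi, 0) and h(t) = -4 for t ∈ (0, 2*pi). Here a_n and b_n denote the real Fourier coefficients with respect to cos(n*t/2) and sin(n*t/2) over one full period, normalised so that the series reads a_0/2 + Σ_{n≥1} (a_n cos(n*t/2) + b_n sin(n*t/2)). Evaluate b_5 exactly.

b_5 = (1/(2*pi)) ∫_{-2*pi}^{2*pi} h(t) sin(5*t/2) dt.
Split the integral at the breakpoints.
Directly, an antiderivative of (2) sin(5*t/2) is -4*cos(5*t/2)/5; evaluating from -2*pi to 0: ∫_{-2*pi}^{0} (2) sin(5*t/2) dt = (-4/5) - (4/5) = -8/5.
Directly, an antiderivative of (-4) sin(5*t/2) is 8*cos(5*t/2)/5; evaluating from 0 to 2*pi: ∫_{0}^{2*pi} (-4) sin(5*t/2) dt = (-8/5) - (8/5) = -16/5.
Summing the pieces and multiplying by (1/(2*pi)) gives b_5 = -12/(5*pi).

-12/(5*pi)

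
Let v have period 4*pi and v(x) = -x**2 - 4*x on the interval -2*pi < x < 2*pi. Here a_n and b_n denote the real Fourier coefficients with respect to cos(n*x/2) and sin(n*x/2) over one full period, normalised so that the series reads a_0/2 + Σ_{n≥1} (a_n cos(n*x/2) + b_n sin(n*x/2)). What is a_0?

-8*pi**2/3

a_0 = (1/(2*pi)) ∫_{-2*pi}^{2*pi} v(x) dx = (1/(2*pi)) · (-16*pi**3/3) = -8*pi**2/3.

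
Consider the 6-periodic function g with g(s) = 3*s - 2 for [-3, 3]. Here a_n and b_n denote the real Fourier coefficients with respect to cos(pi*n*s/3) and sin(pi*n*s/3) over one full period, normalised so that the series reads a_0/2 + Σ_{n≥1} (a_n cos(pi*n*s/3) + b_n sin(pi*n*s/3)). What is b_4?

b_4 = 1/3 ∫_{-3}^{3} g(s) sin(4*pi*s/3) ds.
Integrating by parts (boundary term plus one more integral), an antiderivative of (3*s - 2) sin(4*pi*s/3) is -9*s*cos(4*pi*s/3)/(4*pi) + 27*sin(4*pi*s/3)/(16*pi**2) + 3*cos(4*pi*s/3)/(2*pi); evaluating from -3 to 3: ∫_{-3}^{3} (3*s - 2) sin(4*pi*s/3) ds = (-21/(4*pi)) - (33/(4*pi)) = -27/(2*pi).
Hence b_4 = (1/3)·(-27/(2*pi)) = -9/(2*pi).

-9/(2*pi)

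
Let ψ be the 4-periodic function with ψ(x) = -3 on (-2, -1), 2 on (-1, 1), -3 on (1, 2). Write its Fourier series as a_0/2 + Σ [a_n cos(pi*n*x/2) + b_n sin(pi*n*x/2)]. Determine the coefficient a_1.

a_1 = 1/2 ∫_{-2}^{2} ψ(x) cos(pi*x/2) dx.
ψ is even and cos(pi*x/2) is even, so the integrand is even and a_1 = ∫_0^{2} ψ(x) cos(pi*x/2) dx.
Split the integral at the breakpoints.
Directly, an antiderivative of (2) cos(pi*x/2) is 4*sin(pi*x/2)/pi; evaluating from 0 to 1: ∫_{0}^{1} (2) cos(pi*x/2) dx = (4/pi) - (0) = 4/pi.
Directly, an antiderivative of (-3) cos(pi*x/2) is -6*sin(pi*x/2)/pi; evaluating from 1 to 2: ∫_{1}^{2} (-3) cos(pi*x/2) dx = (0) - (-6/pi) = 6/pi.
Summing the pieces gives a_1 = 10/pi.

10/pi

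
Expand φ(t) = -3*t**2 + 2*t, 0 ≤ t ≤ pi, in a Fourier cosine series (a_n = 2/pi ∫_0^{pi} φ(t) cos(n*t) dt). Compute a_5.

4*(-2 + 3*pi)/(25*pi)

a_5 = 2/pi ∫_0^{pi} (-3*t**2 + 2*t) cos(5*t) dt.
Integrating by parts twice (tabular method), an antiderivative of (-3*t**2 + 2*t) cos(5*t) is -3*t**2*sin(5*t)/5 + 2*t*sin(5*t)/5 - 6*t*cos(5*t)/25 + 6*sin(5*t)/125 + 2*cos(5*t)/25; evaluating from 0 to pi: ∫_{0}^{pi} (-3*t**2 + 2*t) cos(5*t) dt = (-2/25 + 6*pi/25) - (2/25) = -4/25 + 6*pi/25.
Hence a_5 = (2/pi)·(-4/25 + 6*pi/25) = 4*(-2 + 3*pi)/(25*pi).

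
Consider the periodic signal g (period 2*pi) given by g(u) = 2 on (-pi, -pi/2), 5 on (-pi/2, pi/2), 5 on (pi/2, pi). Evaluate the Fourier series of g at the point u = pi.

At u = pi the one-sided limits are g(pi^-) = 5 and g(pi^+) = 2.
By Dirichlet's theorem the series converges to their average, [(5) + (2)]/2 = 7/2.

7/2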